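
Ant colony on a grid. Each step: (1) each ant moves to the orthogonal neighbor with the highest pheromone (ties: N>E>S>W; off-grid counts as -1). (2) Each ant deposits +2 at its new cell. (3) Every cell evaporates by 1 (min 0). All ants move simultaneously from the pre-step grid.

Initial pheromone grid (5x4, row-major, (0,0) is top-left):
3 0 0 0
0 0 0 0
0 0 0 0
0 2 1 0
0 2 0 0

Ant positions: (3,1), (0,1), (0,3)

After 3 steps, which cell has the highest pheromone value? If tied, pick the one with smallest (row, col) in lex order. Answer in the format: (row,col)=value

Step 1: ant0:(3,1)->S->(4,1) | ant1:(0,1)->W->(0,0) | ant2:(0,3)->S->(1,3)
  grid max=4 at (0,0)
Step 2: ant0:(4,1)->N->(3,1) | ant1:(0,0)->E->(0,1) | ant2:(1,3)->N->(0,3)
  grid max=3 at (0,0)
Step 3: ant0:(3,1)->S->(4,1) | ant1:(0,1)->W->(0,0) | ant2:(0,3)->S->(1,3)
  grid max=4 at (0,0)
Final grid:
  4 0 0 0
  0 0 0 1
  0 0 0 0
  0 1 0 0
  0 3 0 0
Max pheromone 4 at (0,0)

Answer: (0,0)=4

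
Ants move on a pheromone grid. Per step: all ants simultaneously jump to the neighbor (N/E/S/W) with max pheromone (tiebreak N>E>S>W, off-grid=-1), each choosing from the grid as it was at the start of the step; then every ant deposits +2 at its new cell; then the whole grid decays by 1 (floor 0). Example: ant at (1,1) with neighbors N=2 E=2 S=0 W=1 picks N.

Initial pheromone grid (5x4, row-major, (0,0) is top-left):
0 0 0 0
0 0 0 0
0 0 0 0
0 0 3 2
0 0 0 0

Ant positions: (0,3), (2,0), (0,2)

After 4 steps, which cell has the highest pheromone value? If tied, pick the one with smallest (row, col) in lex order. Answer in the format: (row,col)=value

Answer: (0,3)=4

Derivation:
Step 1: ant0:(0,3)->S->(1,3) | ant1:(2,0)->N->(1,0) | ant2:(0,2)->E->(0,3)
  grid max=2 at (3,2)
Step 2: ant0:(1,3)->N->(0,3) | ant1:(1,0)->N->(0,0) | ant2:(0,3)->S->(1,3)
  grid max=2 at (0,3)
Step 3: ant0:(0,3)->S->(1,3) | ant1:(0,0)->E->(0,1) | ant2:(1,3)->N->(0,3)
  grid max=3 at (0,3)
Step 4: ant0:(1,3)->N->(0,3) | ant1:(0,1)->E->(0,2) | ant2:(0,3)->S->(1,3)
  grid max=4 at (0,3)
Final grid:
  0 0 1 4
  0 0 0 4
  0 0 0 0
  0 0 0 0
  0 0 0 0
Max pheromone 4 at (0,3)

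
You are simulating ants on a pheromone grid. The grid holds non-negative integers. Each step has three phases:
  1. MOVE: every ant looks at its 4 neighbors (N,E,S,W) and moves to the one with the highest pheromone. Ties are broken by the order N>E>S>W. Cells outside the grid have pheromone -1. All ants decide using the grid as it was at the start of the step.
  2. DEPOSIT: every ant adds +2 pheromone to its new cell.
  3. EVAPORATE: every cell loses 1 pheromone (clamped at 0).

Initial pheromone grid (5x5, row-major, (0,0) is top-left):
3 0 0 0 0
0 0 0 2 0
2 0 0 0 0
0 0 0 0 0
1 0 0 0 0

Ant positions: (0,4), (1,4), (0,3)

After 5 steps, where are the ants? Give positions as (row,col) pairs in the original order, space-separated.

Step 1: ant0:(0,4)->S->(1,4) | ant1:(1,4)->W->(1,3) | ant2:(0,3)->S->(1,3)
  grid max=5 at (1,3)
Step 2: ant0:(1,4)->W->(1,3) | ant1:(1,3)->E->(1,4) | ant2:(1,3)->E->(1,4)
  grid max=6 at (1,3)
Step 3: ant0:(1,3)->E->(1,4) | ant1:(1,4)->W->(1,3) | ant2:(1,4)->W->(1,3)
  grid max=9 at (1,3)
Step 4: ant0:(1,4)->W->(1,3) | ant1:(1,3)->E->(1,4) | ant2:(1,3)->E->(1,4)
  grid max=10 at (1,3)
Step 5: ant0:(1,3)->E->(1,4) | ant1:(1,4)->W->(1,3) | ant2:(1,4)->W->(1,3)
  grid max=13 at (1,3)

(1,4) (1,3) (1,3)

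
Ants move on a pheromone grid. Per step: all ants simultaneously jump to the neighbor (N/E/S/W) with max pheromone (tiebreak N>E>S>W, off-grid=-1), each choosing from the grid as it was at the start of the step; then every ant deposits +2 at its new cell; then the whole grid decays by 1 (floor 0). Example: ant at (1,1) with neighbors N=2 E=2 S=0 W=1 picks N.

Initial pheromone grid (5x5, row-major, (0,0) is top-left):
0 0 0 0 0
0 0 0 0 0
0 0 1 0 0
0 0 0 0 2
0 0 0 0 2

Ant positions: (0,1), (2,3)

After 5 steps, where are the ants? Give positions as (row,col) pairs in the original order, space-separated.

Step 1: ant0:(0,1)->E->(0,2) | ant1:(2,3)->W->(2,2)
  grid max=2 at (2,2)
Step 2: ant0:(0,2)->E->(0,3) | ant1:(2,2)->N->(1,2)
  grid max=1 at (0,3)
Step 3: ant0:(0,3)->E->(0,4) | ant1:(1,2)->S->(2,2)
  grid max=2 at (2,2)
Step 4: ant0:(0,4)->S->(1,4) | ant1:(2,2)->N->(1,2)
  grid max=1 at (1,2)
Step 5: ant0:(1,4)->N->(0,4) | ant1:(1,2)->S->(2,2)
  grid max=2 at (2,2)

(0,4) (2,2)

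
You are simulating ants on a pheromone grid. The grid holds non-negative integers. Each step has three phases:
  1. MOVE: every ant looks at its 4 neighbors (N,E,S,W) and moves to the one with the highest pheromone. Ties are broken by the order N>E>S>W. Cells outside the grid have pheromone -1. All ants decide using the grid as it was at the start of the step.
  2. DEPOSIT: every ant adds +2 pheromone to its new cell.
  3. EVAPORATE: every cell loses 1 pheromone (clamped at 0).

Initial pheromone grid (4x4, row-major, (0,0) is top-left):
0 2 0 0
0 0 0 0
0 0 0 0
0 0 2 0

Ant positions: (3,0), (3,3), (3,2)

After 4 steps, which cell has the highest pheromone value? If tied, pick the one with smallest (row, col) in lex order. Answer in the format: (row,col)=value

Answer: (3,2)=6

Derivation:
Step 1: ant0:(3,0)->N->(2,0) | ant1:(3,3)->W->(3,2) | ant2:(3,2)->N->(2,2)
  grid max=3 at (3,2)
Step 2: ant0:(2,0)->N->(1,0) | ant1:(3,2)->N->(2,2) | ant2:(2,2)->S->(3,2)
  grid max=4 at (3,2)
Step 3: ant0:(1,0)->N->(0,0) | ant1:(2,2)->S->(3,2) | ant2:(3,2)->N->(2,2)
  grid max=5 at (3,2)
Step 4: ant0:(0,0)->E->(0,1) | ant1:(3,2)->N->(2,2) | ant2:(2,2)->S->(3,2)
  grid max=6 at (3,2)
Final grid:
  0 1 0 0
  0 0 0 0
  0 0 4 0
  0 0 6 0
Max pheromone 6 at (3,2)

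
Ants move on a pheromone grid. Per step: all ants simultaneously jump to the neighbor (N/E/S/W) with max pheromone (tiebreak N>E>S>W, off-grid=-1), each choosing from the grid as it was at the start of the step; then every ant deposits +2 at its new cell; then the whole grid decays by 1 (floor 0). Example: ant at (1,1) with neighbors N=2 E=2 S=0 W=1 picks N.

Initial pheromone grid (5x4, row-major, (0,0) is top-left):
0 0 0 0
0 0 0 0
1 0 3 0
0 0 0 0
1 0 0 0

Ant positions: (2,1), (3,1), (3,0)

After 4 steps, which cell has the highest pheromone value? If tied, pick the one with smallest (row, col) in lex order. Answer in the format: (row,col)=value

Answer: (2,2)=9

Derivation:
Step 1: ant0:(2,1)->E->(2,2) | ant1:(3,1)->N->(2,1) | ant2:(3,0)->N->(2,0)
  grid max=4 at (2,2)
Step 2: ant0:(2,2)->W->(2,1) | ant1:(2,1)->E->(2,2) | ant2:(2,0)->E->(2,1)
  grid max=5 at (2,2)
Step 3: ant0:(2,1)->E->(2,2) | ant1:(2,2)->W->(2,1) | ant2:(2,1)->E->(2,2)
  grid max=8 at (2,2)
Step 4: ant0:(2,2)->W->(2,1) | ant1:(2,1)->E->(2,2) | ant2:(2,2)->W->(2,1)
  grid max=9 at (2,2)
Final grid:
  0 0 0 0
  0 0 0 0
  0 8 9 0
  0 0 0 0
  0 0 0 0
Max pheromone 9 at (2,2)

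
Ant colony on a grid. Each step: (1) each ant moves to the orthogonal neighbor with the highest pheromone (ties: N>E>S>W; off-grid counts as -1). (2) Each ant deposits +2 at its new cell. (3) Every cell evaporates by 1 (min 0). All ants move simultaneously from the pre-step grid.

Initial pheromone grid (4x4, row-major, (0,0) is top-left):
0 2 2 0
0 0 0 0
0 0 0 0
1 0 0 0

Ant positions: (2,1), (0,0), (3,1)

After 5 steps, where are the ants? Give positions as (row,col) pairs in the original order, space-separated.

Step 1: ant0:(2,1)->N->(1,1) | ant1:(0,0)->E->(0,1) | ant2:(3,1)->W->(3,0)
  grid max=3 at (0,1)
Step 2: ant0:(1,1)->N->(0,1) | ant1:(0,1)->E->(0,2) | ant2:(3,0)->N->(2,0)
  grid max=4 at (0,1)
Step 3: ant0:(0,1)->E->(0,2) | ant1:(0,2)->W->(0,1) | ant2:(2,0)->S->(3,0)
  grid max=5 at (0,1)
Step 4: ant0:(0,2)->W->(0,1) | ant1:(0,1)->E->(0,2) | ant2:(3,0)->N->(2,0)
  grid max=6 at (0,1)
Step 5: ant0:(0,1)->E->(0,2) | ant1:(0,2)->W->(0,1) | ant2:(2,0)->S->(3,0)
  grid max=7 at (0,1)

(0,2) (0,1) (3,0)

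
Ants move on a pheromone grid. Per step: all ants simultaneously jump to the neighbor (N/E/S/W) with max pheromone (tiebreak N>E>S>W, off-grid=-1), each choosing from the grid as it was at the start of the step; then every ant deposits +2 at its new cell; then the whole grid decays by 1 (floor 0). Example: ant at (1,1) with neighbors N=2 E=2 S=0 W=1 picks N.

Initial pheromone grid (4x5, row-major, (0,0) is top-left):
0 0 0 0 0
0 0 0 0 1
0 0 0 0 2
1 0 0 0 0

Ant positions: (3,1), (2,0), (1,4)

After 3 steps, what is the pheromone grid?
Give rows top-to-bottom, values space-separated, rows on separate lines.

After step 1: ants at (3,0),(3,0),(2,4)
  0 0 0 0 0
  0 0 0 0 0
  0 0 0 0 3
  4 0 0 0 0
After step 2: ants at (2,0),(2,0),(1,4)
  0 0 0 0 0
  0 0 0 0 1
  3 0 0 0 2
  3 0 0 0 0
After step 3: ants at (3,0),(3,0),(2,4)
  0 0 0 0 0
  0 0 0 0 0
  2 0 0 0 3
  6 0 0 0 0

0 0 0 0 0
0 0 0 0 0
2 0 0 0 3
6 0 0 0 0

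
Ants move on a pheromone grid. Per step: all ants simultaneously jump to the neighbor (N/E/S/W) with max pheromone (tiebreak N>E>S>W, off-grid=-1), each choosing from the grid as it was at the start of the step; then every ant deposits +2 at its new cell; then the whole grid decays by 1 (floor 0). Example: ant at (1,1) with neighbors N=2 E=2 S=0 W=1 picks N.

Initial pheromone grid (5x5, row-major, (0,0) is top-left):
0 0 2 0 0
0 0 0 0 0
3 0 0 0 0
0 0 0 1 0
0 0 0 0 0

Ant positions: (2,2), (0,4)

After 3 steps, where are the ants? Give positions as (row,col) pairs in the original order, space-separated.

Step 1: ant0:(2,2)->N->(1,2) | ant1:(0,4)->S->(1,4)
  grid max=2 at (2,0)
Step 2: ant0:(1,2)->N->(0,2) | ant1:(1,4)->N->(0,4)
  grid max=2 at (0,2)
Step 3: ant0:(0,2)->E->(0,3) | ant1:(0,4)->S->(1,4)
  grid max=1 at (0,2)

(0,3) (1,4)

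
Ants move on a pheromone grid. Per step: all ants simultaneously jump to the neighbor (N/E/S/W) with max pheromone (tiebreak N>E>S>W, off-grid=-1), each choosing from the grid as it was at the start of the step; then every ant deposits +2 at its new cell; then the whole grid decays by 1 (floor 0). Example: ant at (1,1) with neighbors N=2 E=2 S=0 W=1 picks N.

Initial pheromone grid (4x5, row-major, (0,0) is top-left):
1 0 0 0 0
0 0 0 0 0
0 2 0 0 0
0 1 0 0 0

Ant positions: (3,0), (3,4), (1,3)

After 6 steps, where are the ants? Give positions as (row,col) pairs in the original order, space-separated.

Step 1: ant0:(3,0)->E->(3,1) | ant1:(3,4)->N->(2,4) | ant2:(1,3)->N->(0,3)
  grid max=2 at (3,1)
Step 2: ant0:(3,1)->N->(2,1) | ant1:(2,4)->N->(1,4) | ant2:(0,3)->E->(0,4)
  grid max=2 at (2,1)
Step 3: ant0:(2,1)->S->(3,1) | ant1:(1,4)->N->(0,4) | ant2:(0,4)->S->(1,4)
  grid max=2 at (0,4)
Step 4: ant0:(3,1)->N->(2,1) | ant1:(0,4)->S->(1,4) | ant2:(1,4)->N->(0,4)
  grid max=3 at (0,4)
Step 5: ant0:(2,1)->S->(3,1) | ant1:(1,4)->N->(0,4) | ant2:(0,4)->S->(1,4)
  grid max=4 at (0,4)
Step 6: ant0:(3,1)->N->(2,1) | ant1:(0,4)->S->(1,4) | ant2:(1,4)->N->(0,4)
  grid max=5 at (0,4)

(2,1) (1,4) (0,4)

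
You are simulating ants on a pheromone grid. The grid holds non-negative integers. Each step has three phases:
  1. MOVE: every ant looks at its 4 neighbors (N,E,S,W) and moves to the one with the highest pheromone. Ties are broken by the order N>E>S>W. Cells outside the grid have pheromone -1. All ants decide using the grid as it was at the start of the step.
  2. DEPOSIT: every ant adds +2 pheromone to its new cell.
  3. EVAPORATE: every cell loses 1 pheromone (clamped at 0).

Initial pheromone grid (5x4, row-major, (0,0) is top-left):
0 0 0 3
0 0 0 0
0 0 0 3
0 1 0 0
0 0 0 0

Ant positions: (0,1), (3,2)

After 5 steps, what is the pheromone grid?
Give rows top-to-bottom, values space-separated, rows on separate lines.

After step 1: ants at (0,2),(3,1)
  0 0 1 2
  0 0 0 0
  0 0 0 2
  0 2 0 0
  0 0 0 0
After step 2: ants at (0,3),(2,1)
  0 0 0 3
  0 0 0 0
  0 1 0 1
  0 1 0 0
  0 0 0 0
After step 3: ants at (1,3),(3,1)
  0 0 0 2
  0 0 0 1
  0 0 0 0
  0 2 0 0
  0 0 0 0
After step 4: ants at (0,3),(2,1)
  0 0 0 3
  0 0 0 0
  0 1 0 0
  0 1 0 0
  0 0 0 0
After step 5: ants at (1,3),(3,1)
  0 0 0 2
  0 0 0 1
  0 0 0 0
  0 2 0 0
  0 0 0 0

0 0 0 2
0 0 0 1
0 0 0 0
0 2 0 0
0 0 0 0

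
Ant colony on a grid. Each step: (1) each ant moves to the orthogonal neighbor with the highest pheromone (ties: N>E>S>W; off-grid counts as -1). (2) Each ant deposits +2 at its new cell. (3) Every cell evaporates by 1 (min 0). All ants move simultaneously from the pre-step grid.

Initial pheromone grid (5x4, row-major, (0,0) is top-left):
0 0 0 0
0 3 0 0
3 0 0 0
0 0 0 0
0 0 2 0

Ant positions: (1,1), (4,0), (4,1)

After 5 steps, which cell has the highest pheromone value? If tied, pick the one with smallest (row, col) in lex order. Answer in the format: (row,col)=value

Answer: (1,1)=4

Derivation:
Step 1: ant0:(1,1)->N->(0,1) | ant1:(4,0)->N->(3,0) | ant2:(4,1)->E->(4,2)
  grid max=3 at (4,2)
Step 2: ant0:(0,1)->S->(1,1) | ant1:(3,0)->N->(2,0) | ant2:(4,2)->N->(3,2)
  grid max=3 at (1,1)
Step 3: ant0:(1,1)->N->(0,1) | ant1:(2,0)->N->(1,0) | ant2:(3,2)->S->(4,2)
  grid max=3 at (4,2)
Step 4: ant0:(0,1)->S->(1,1) | ant1:(1,0)->E->(1,1) | ant2:(4,2)->N->(3,2)
  grid max=5 at (1,1)
Step 5: ant0:(1,1)->N->(0,1) | ant1:(1,1)->N->(0,1) | ant2:(3,2)->S->(4,2)
  grid max=4 at (1,1)
Final grid:
  0 3 0 0
  0 4 0 0
  0 0 0 0
  0 0 0 0
  0 0 3 0
Max pheromone 4 at (1,1)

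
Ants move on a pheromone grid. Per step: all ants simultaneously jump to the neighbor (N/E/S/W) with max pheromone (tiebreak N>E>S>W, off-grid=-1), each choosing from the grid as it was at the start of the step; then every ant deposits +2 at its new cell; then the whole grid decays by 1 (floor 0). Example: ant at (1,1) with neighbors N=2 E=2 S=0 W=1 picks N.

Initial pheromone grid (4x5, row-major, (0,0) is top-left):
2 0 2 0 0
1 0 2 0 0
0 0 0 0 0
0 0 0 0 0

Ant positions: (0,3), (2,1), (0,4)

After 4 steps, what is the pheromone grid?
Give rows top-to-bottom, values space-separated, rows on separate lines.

After step 1: ants at (0,2),(1,1),(1,4)
  1 0 3 0 0
  0 1 1 0 1
  0 0 0 0 0
  0 0 0 0 0
After step 2: ants at (1,2),(1,2),(0,4)
  0 0 2 0 1
  0 0 4 0 0
  0 0 0 0 0
  0 0 0 0 0
After step 3: ants at (0,2),(0,2),(1,4)
  0 0 5 0 0
  0 0 3 0 1
  0 0 0 0 0
  0 0 0 0 0
After step 4: ants at (1,2),(1,2),(0,4)
  0 0 4 0 1
  0 0 6 0 0
  0 0 0 0 0
  0 0 0 0 0

0 0 4 0 1
0 0 6 0 0
0 0 0 0 0
0 0 0 0 0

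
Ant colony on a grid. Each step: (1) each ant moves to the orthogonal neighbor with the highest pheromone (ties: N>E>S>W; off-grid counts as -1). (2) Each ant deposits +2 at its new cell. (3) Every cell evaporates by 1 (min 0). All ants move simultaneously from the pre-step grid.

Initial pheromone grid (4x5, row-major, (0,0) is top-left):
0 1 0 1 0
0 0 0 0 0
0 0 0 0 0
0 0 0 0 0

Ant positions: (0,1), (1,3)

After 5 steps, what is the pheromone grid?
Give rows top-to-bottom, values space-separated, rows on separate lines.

After step 1: ants at (0,2),(0,3)
  0 0 1 2 0
  0 0 0 0 0
  0 0 0 0 0
  0 0 0 0 0
After step 2: ants at (0,3),(0,2)
  0 0 2 3 0
  0 0 0 0 0
  0 0 0 0 0
  0 0 0 0 0
After step 3: ants at (0,2),(0,3)
  0 0 3 4 0
  0 0 0 0 0
  0 0 0 0 0
  0 0 0 0 0
After step 4: ants at (0,3),(0,2)
  0 0 4 5 0
  0 0 0 0 0
  0 0 0 0 0
  0 0 0 0 0
After step 5: ants at (0,2),(0,3)
  0 0 5 6 0
  0 0 0 0 0
  0 0 0 0 0
  0 0 0 0 0

0 0 5 6 0
0 0 0 0 0
0 0 0 0 0
0 0 0 0 0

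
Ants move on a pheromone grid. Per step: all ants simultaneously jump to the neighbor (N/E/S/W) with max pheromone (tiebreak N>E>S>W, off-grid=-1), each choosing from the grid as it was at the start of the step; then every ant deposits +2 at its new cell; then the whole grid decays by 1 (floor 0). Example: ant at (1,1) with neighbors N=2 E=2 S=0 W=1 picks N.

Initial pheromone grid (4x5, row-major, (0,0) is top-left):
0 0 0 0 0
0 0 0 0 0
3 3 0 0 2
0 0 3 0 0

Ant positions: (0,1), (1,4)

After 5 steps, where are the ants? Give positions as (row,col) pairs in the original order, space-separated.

Step 1: ant0:(0,1)->E->(0,2) | ant1:(1,4)->S->(2,4)
  grid max=3 at (2,4)
Step 2: ant0:(0,2)->E->(0,3) | ant1:(2,4)->N->(1,4)
  grid max=2 at (2,4)
Step 3: ant0:(0,3)->E->(0,4) | ant1:(1,4)->S->(2,4)
  grid max=3 at (2,4)
Step 4: ant0:(0,4)->S->(1,4) | ant1:(2,4)->N->(1,4)
  grid max=3 at (1,4)
Step 5: ant0:(1,4)->S->(2,4) | ant1:(1,4)->S->(2,4)
  grid max=5 at (2,4)

(2,4) (2,4)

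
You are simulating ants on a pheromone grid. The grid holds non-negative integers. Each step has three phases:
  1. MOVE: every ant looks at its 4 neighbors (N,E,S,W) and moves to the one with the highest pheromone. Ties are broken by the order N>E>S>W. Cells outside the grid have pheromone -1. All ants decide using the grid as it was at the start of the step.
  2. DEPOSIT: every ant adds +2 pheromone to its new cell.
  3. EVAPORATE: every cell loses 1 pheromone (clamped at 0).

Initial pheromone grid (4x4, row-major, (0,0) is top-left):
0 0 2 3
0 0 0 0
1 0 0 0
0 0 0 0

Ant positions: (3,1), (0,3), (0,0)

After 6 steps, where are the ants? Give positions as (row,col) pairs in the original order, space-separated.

Step 1: ant0:(3,1)->N->(2,1) | ant1:(0,3)->W->(0,2) | ant2:(0,0)->E->(0,1)
  grid max=3 at (0,2)
Step 2: ant0:(2,1)->N->(1,1) | ant1:(0,2)->E->(0,3) | ant2:(0,1)->E->(0,2)
  grid max=4 at (0,2)
Step 3: ant0:(1,1)->N->(0,1) | ant1:(0,3)->W->(0,2) | ant2:(0,2)->E->(0,3)
  grid max=5 at (0,2)
Step 4: ant0:(0,1)->E->(0,2) | ant1:(0,2)->E->(0,3) | ant2:(0,3)->W->(0,2)
  grid max=8 at (0,2)
Step 5: ant0:(0,2)->E->(0,3) | ant1:(0,3)->W->(0,2) | ant2:(0,2)->E->(0,3)
  grid max=9 at (0,2)
Step 6: ant0:(0,3)->W->(0,2) | ant1:(0,2)->E->(0,3) | ant2:(0,3)->W->(0,2)
  grid max=12 at (0,2)

(0,2) (0,3) (0,2)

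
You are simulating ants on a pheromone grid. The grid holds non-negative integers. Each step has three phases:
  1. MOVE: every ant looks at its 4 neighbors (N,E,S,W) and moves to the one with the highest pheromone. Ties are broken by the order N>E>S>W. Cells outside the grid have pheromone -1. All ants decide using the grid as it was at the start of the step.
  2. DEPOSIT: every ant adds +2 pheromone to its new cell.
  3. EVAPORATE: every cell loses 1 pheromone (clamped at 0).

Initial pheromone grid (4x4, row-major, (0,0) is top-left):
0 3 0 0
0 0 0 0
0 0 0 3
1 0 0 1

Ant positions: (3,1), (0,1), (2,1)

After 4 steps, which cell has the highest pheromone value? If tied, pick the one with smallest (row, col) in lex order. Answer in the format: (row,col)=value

Step 1: ant0:(3,1)->W->(3,0) | ant1:(0,1)->E->(0,2) | ant2:(2,1)->N->(1,1)
  grid max=2 at (0,1)
Step 2: ant0:(3,0)->N->(2,0) | ant1:(0,2)->W->(0,1) | ant2:(1,1)->N->(0,1)
  grid max=5 at (0,1)
Step 3: ant0:(2,0)->S->(3,0) | ant1:(0,1)->E->(0,2) | ant2:(0,1)->E->(0,2)
  grid max=4 at (0,1)
Step 4: ant0:(3,0)->N->(2,0) | ant1:(0,2)->W->(0,1) | ant2:(0,2)->W->(0,1)
  grid max=7 at (0,1)
Final grid:
  0 7 2 0
  0 0 0 0
  1 0 0 0
  1 0 0 0
Max pheromone 7 at (0,1)

Answer: (0,1)=7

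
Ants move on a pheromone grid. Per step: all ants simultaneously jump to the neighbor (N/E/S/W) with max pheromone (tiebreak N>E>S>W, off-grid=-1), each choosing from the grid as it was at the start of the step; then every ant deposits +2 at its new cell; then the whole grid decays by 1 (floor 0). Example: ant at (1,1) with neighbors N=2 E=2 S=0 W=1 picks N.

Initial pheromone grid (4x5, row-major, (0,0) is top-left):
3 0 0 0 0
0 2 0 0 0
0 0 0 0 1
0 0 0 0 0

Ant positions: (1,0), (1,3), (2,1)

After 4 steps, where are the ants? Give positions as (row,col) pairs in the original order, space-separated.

Step 1: ant0:(1,0)->N->(0,0) | ant1:(1,3)->N->(0,3) | ant2:(2,1)->N->(1,1)
  grid max=4 at (0,0)
Step 2: ant0:(0,0)->E->(0,1) | ant1:(0,3)->E->(0,4) | ant2:(1,1)->N->(0,1)
  grid max=3 at (0,0)
Step 3: ant0:(0,1)->W->(0,0) | ant1:(0,4)->S->(1,4) | ant2:(0,1)->W->(0,0)
  grid max=6 at (0,0)
Step 4: ant0:(0,0)->E->(0,1) | ant1:(1,4)->N->(0,4) | ant2:(0,0)->E->(0,1)
  grid max=5 at (0,0)

(0,1) (0,4) (0,1)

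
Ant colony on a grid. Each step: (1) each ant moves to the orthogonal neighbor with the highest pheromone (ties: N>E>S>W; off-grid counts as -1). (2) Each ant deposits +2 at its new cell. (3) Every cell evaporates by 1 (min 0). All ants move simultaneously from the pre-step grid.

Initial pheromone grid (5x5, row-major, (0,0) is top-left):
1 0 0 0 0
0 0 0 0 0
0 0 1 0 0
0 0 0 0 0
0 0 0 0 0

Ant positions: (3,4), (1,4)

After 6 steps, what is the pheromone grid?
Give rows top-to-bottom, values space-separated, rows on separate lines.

After step 1: ants at (2,4),(0,4)
  0 0 0 0 1
  0 0 0 0 0
  0 0 0 0 1
  0 0 0 0 0
  0 0 0 0 0
After step 2: ants at (1,4),(1,4)
  0 0 0 0 0
  0 0 0 0 3
  0 0 0 0 0
  0 0 0 0 0
  0 0 0 0 0
After step 3: ants at (0,4),(0,4)
  0 0 0 0 3
  0 0 0 0 2
  0 0 0 0 0
  0 0 0 0 0
  0 0 0 0 0
After step 4: ants at (1,4),(1,4)
  0 0 0 0 2
  0 0 0 0 5
  0 0 0 0 0
  0 0 0 0 0
  0 0 0 0 0
After step 5: ants at (0,4),(0,4)
  0 0 0 0 5
  0 0 0 0 4
  0 0 0 0 0
  0 0 0 0 0
  0 0 0 0 0
After step 6: ants at (1,4),(1,4)
  0 0 0 0 4
  0 0 0 0 7
  0 0 0 0 0
  0 0 0 0 0
  0 0 0 0 0

0 0 0 0 4
0 0 0 0 7
0 0 0 0 0
0 0 0 0 0
0 0 0 0 0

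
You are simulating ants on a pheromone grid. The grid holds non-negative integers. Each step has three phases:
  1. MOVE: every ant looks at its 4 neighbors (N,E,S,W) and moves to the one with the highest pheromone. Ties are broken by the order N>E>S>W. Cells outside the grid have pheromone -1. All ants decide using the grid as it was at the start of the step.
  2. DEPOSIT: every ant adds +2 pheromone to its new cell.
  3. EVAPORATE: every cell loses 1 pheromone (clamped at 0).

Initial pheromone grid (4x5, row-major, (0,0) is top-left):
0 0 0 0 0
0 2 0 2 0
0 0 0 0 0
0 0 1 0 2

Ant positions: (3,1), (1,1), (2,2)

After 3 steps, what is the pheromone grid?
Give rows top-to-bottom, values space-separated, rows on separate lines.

After step 1: ants at (3,2),(0,1),(3,2)
  0 1 0 0 0
  0 1 0 1 0
  0 0 0 0 0
  0 0 4 0 1
After step 2: ants at (2,2),(1,1),(2,2)
  0 0 0 0 0
  0 2 0 0 0
  0 0 3 0 0
  0 0 3 0 0
After step 3: ants at (3,2),(0,1),(3,2)
  0 1 0 0 0
  0 1 0 0 0
  0 0 2 0 0
  0 0 6 0 0

0 1 0 0 0
0 1 0 0 0
0 0 2 0 0
0 0 6 0 0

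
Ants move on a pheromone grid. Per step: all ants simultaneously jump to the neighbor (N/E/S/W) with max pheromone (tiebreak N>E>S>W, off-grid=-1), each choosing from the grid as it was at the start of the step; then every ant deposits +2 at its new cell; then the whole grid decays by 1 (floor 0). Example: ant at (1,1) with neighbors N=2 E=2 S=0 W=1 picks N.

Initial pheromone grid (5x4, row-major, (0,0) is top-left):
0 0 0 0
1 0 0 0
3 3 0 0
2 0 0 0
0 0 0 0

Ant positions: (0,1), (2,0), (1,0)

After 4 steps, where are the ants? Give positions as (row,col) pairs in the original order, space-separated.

Step 1: ant0:(0,1)->E->(0,2) | ant1:(2,0)->E->(2,1) | ant2:(1,0)->S->(2,0)
  grid max=4 at (2,0)
Step 2: ant0:(0,2)->E->(0,3) | ant1:(2,1)->W->(2,0) | ant2:(2,0)->E->(2,1)
  grid max=5 at (2,0)
Step 3: ant0:(0,3)->S->(1,3) | ant1:(2,0)->E->(2,1) | ant2:(2,1)->W->(2,0)
  grid max=6 at (2,0)
Step 4: ant0:(1,3)->N->(0,3) | ant1:(2,1)->W->(2,0) | ant2:(2,0)->E->(2,1)
  grid max=7 at (2,0)

(0,3) (2,0) (2,1)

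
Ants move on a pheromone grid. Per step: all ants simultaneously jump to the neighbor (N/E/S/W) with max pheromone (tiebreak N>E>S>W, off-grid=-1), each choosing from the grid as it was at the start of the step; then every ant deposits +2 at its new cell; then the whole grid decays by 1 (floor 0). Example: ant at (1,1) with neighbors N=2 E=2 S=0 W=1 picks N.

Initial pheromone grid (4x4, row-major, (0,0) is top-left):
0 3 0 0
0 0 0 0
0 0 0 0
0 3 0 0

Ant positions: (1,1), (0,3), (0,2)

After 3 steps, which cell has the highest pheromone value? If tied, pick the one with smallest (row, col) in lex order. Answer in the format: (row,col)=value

Step 1: ant0:(1,1)->N->(0,1) | ant1:(0,3)->S->(1,3) | ant2:(0,2)->W->(0,1)
  grid max=6 at (0,1)
Step 2: ant0:(0,1)->E->(0,2) | ant1:(1,3)->N->(0,3) | ant2:(0,1)->E->(0,2)
  grid max=5 at (0,1)
Step 3: ant0:(0,2)->W->(0,1) | ant1:(0,3)->W->(0,2) | ant2:(0,2)->W->(0,1)
  grid max=8 at (0,1)
Final grid:
  0 8 4 0
  0 0 0 0
  0 0 0 0
  0 0 0 0
Max pheromone 8 at (0,1)

Answer: (0,1)=8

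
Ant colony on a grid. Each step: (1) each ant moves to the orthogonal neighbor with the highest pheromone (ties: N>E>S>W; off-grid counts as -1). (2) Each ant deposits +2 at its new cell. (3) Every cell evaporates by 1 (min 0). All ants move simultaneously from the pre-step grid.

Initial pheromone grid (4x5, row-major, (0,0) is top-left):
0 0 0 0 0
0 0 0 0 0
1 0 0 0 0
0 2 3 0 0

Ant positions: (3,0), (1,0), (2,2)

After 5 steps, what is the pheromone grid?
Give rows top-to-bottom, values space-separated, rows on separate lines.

After step 1: ants at (3,1),(2,0),(3,2)
  0 0 0 0 0
  0 0 0 0 0
  2 0 0 0 0
  0 3 4 0 0
After step 2: ants at (3,2),(1,0),(3,1)
  0 0 0 0 0
  1 0 0 0 0
  1 0 0 0 0
  0 4 5 0 0
After step 3: ants at (3,1),(2,0),(3,2)
  0 0 0 0 0
  0 0 0 0 0
  2 0 0 0 0
  0 5 6 0 0
After step 4: ants at (3,2),(1,0),(3,1)
  0 0 0 0 0
  1 0 0 0 0
  1 0 0 0 0
  0 6 7 0 0
After step 5: ants at (3,1),(2,0),(3,2)
  0 0 0 0 0
  0 0 0 0 0
  2 0 0 0 0
  0 7 8 0 0

0 0 0 0 0
0 0 0 0 0
2 0 0 0 0
0 7 8 0 0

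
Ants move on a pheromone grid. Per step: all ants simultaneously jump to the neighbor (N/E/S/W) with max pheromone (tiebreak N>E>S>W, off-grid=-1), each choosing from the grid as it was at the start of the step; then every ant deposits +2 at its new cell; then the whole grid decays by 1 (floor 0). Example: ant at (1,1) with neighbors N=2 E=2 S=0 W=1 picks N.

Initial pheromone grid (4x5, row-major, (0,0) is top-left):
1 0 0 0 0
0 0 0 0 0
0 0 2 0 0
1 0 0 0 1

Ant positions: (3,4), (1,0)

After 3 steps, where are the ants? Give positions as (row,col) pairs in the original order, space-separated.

Step 1: ant0:(3,4)->N->(2,4) | ant1:(1,0)->N->(0,0)
  grid max=2 at (0,0)
Step 2: ant0:(2,4)->N->(1,4) | ant1:(0,0)->E->(0,1)
  grid max=1 at (0,0)
Step 3: ant0:(1,4)->N->(0,4) | ant1:(0,1)->W->(0,0)
  grid max=2 at (0,0)

(0,4) (0,0)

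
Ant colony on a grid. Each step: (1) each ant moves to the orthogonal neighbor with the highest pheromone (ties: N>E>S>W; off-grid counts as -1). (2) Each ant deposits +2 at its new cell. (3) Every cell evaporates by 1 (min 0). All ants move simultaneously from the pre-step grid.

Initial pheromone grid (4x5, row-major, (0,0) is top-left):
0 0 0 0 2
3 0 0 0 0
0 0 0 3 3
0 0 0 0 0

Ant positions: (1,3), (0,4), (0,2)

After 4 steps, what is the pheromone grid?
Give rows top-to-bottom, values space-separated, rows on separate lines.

After step 1: ants at (2,3),(1,4),(0,3)
  0 0 0 1 1
  2 0 0 0 1
  0 0 0 4 2
  0 0 0 0 0
After step 2: ants at (2,4),(2,4),(0,4)
  0 0 0 0 2
  1 0 0 0 0
  0 0 0 3 5
  0 0 0 0 0
After step 3: ants at (2,3),(2,3),(1,4)
  0 0 0 0 1
  0 0 0 0 1
  0 0 0 6 4
  0 0 0 0 0
After step 4: ants at (2,4),(2,4),(2,4)
  0 0 0 0 0
  0 0 0 0 0
  0 0 0 5 9
  0 0 0 0 0

0 0 0 0 0
0 0 0 0 0
0 0 0 5 9
0 0 0 0 0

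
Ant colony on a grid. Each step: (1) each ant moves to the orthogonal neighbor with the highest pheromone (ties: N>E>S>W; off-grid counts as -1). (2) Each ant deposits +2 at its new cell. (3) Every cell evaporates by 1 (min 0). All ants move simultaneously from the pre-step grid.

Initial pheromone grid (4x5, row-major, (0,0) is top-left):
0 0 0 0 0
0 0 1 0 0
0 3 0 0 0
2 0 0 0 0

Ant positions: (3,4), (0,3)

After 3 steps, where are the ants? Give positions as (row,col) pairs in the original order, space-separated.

Step 1: ant0:(3,4)->N->(2,4) | ant1:(0,3)->E->(0,4)
  grid max=2 at (2,1)
Step 2: ant0:(2,4)->N->(1,4) | ant1:(0,4)->S->(1,4)
  grid max=3 at (1,4)
Step 3: ant0:(1,4)->N->(0,4) | ant1:(1,4)->N->(0,4)
  grid max=3 at (0,4)

(0,4) (0,4)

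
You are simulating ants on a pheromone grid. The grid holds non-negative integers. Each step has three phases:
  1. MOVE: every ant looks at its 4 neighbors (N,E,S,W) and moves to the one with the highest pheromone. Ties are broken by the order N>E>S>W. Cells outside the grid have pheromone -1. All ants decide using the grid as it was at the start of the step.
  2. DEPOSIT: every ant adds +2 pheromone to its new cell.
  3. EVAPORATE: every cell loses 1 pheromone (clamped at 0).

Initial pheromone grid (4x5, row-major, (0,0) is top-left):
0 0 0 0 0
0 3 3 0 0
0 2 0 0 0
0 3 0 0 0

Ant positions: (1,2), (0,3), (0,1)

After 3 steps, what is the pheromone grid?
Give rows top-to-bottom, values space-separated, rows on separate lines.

After step 1: ants at (1,1),(0,4),(1,1)
  0 0 0 0 1
  0 6 2 0 0
  0 1 0 0 0
  0 2 0 0 0
After step 2: ants at (1,2),(1,4),(1,2)
  0 0 0 0 0
  0 5 5 0 1
  0 0 0 0 0
  0 1 0 0 0
After step 3: ants at (1,1),(0,4),(1,1)
  0 0 0 0 1
  0 8 4 0 0
  0 0 0 0 0
  0 0 0 0 0

0 0 0 0 1
0 8 4 0 0
0 0 0 0 0
0 0 0 0 0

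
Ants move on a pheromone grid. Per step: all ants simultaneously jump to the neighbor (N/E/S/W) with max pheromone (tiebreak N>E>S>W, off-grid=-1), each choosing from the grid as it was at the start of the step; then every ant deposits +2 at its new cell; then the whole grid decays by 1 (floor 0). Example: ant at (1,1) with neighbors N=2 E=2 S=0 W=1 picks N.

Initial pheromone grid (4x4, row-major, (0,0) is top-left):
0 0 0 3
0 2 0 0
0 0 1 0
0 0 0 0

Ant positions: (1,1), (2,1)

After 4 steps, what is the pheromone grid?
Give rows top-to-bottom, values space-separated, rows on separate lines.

After step 1: ants at (0,1),(1,1)
  0 1 0 2
  0 3 0 0
  0 0 0 0
  0 0 0 0
After step 2: ants at (1,1),(0,1)
  0 2 0 1
  0 4 0 0
  0 0 0 0
  0 0 0 0
After step 3: ants at (0,1),(1,1)
  0 3 0 0
  0 5 0 0
  0 0 0 0
  0 0 0 0
After step 4: ants at (1,1),(0,1)
  0 4 0 0
  0 6 0 0
  0 0 0 0
  0 0 0 0

0 4 0 0
0 6 0 0
0 0 0 0
0 0 0 0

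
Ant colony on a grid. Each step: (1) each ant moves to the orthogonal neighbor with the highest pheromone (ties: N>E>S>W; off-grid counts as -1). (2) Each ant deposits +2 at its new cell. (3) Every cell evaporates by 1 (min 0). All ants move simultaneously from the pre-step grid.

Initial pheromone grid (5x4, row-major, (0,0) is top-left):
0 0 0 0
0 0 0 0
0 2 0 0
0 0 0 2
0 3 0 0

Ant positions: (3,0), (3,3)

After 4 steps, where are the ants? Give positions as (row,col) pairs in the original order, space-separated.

Step 1: ant0:(3,0)->N->(2,0) | ant1:(3,3)->N->(2,3)
  grid max=2 at (4,1)
Step 2: ant0:(2,0)->E->(2,1) | ant1:(2,3)->S->(3,3)
  grid max=2 at (2,1)
Step 3: ant0:(2,1)->N->(1,1) | ant1:(3,3)->N->(2,3)
  grid max=1 at (1,1)
Step 4: ant0:(1,1)->S->(2,1) | ant1:(2,3)->S->(3,3)
  grid max=2 at (2,1)

(2,1) (3,3)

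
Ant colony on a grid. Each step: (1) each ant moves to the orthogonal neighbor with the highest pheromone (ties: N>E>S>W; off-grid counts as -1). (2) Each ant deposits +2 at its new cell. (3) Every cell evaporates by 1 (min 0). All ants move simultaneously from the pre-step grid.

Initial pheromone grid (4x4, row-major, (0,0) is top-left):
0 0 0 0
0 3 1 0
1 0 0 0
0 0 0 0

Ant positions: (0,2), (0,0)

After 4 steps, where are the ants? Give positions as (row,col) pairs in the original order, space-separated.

Step 1: ant0:(0,2)->S->(1,2) | ant1:(0,0)->E->(0,1)
  grid max=2 at (1,1)
Step 2: ant0:(1,2)->W->(1,1) | ant1:(0,1)->S->(1,1)
  grid max=5 at (1,1)
Step 3: ant0:(1,1)->E->(1,2) | ant1:(1,1)->E->(1,2)
  grid max=4 at (1,1)
Step 4: ant0:(1,2)->W->(1,1) | ant1:(1,2)->W->(1,1)
  grid max=7 at (1,1)

(1,1) (1,1)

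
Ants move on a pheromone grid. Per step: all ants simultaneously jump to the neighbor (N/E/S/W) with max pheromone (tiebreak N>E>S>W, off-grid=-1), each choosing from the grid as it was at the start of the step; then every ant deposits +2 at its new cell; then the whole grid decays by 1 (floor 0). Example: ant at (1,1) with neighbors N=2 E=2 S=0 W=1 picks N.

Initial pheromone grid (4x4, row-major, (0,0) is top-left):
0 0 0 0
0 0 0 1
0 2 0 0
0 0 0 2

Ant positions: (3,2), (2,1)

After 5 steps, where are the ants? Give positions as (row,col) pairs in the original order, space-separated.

Step 1: ant0:(3,2)->E->(3,3) | ant1:(2,1)->N->(1,1)
  grid max=3 at (3,3)
Step 2: ant0:(3,3)->N->(2,3) | ant1:(1,1)->S->(2,1)
  grid max=2 at (2,1)
Step 3: ant0:(2,3)->S->(3,3) | ant1:(2,1)->N->(1,1)
  grid max=3 at (3,3)
Step 4: ant0:(3,3)->N->(2,3) | ant1:(1,1)->S->(2,1)
  grid max=2 at (2,1)
Step 5: ant0:(2,3)->S->(3,3) | ant1:(2,1)->N->(1,1)
  grid max=3 at (3,3)

(3,3) (1,1)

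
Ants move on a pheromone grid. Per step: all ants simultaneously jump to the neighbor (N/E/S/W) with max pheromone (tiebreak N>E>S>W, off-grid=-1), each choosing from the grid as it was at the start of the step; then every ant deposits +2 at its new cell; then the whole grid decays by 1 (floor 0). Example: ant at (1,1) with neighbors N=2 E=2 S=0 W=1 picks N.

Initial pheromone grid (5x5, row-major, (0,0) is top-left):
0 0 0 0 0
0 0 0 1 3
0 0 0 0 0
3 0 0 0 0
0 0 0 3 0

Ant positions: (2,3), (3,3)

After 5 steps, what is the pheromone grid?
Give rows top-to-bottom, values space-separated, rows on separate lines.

After step 1: ants at (1,3),(4,3)
  0 0 0 0 0
  0 0 0 2 2
  0 0 0 0 0
  2 0 0 0 0
  0 0 0 4 0
After step 2: ants at (1,4),(3,3)
  0 0 0 0 0
  0 0 0 1 3
  0 0 0 0 0
  1 0 0 1 0
  0 0 0 3 0
After step 3: ants at (1,3),(4,3)
  0 0 0 0 0
  0 0 0 2 2
  0 0 0 0 0
  0 0 0 0 0
  0 0 0 4 0
After step 4: ants at (1,4),(3,3)
  0 0 0 0 0
  0 0 0 1 3
  0 0 0 0 0
  0 0 0 1 0
  0 0 0 3 0
After step 5: ants at (1,3),(4,3)
  0 0 0 0 0
  0 0 0 2 2
  0 0 0 0 0
  0 0 0 0 0
  0 0 0 4 0

0 0 0 0 0
0 0 0 2 2
0 0 0 0 0
0 0 0 0 0
0 0 0 4 0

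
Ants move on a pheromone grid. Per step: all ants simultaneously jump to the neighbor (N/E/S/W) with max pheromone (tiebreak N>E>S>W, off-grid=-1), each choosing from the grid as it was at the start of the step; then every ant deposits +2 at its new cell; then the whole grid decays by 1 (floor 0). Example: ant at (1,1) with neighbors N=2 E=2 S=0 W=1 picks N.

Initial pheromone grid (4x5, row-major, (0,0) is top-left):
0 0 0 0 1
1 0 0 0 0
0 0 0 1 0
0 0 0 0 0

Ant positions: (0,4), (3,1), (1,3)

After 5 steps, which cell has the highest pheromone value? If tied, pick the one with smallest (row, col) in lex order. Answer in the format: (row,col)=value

Answer: (2,3)=2

Derivation:
Step 1: ant0:(0,4)->S->(1,4) | ant1:(3,1)->N->(2,1) | ant2:(1,3)->S->(2,3)
  grid max=2 at (2,3)
Step 2: ant0:(1,4)->N->(0,4) | ant1:(2,1)->N->(1,1) | ant2:(2,3)->N->(1,3)
  grid max=1 at (0,4)
Step 3: ant0:(0,4)->S->(1,4) | ant1:(1,1)->N->(0,1) | ant2:(1,3)->S->(2,3)
  grid max=2 at (2,3)
Step 4: ant0:(1,4)->N->(0,4) | ant1:(0,1)->E->(0,2) | ant2:(2,3)->N->(1,3)
  grid max=1 at (0,2)
Step 5: ant0:(0,4)->S->(1,4) | ant1:(0,2)->E->(0,3) | ant2:(1,3)->S->(2,3)
  grid max=2 at (2,3)
Final grid:
  0 0 0 1 0
  0 0 0 0 1
  0 0 0 2 0
  0 0 0 0 0
Max pheromone 2 at (2,3)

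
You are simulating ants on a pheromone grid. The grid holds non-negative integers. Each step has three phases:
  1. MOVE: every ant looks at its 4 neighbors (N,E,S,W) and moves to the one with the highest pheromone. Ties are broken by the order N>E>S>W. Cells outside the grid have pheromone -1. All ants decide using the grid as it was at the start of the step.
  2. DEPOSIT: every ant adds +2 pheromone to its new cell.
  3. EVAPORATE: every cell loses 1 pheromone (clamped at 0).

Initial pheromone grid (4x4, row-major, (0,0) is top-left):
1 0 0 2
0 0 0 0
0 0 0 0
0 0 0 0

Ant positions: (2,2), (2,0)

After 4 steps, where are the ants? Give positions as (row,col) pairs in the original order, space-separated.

Step 1: ant0:(2,2)->N->(1,2) | ant1:(2,0)->N->(1,0)
  grid max=1 at (0,3)
Step 2: ant0:(1,2)->N->(0,2) | ant1:(1,0)->N->(0,0)
  grid max=1 at (0,0)
Step 3: ant0:(0,2)->E->(0,3) | ant1:(0,0)->E->(0,1)
  grid max=1 at (0,1)
Step 4: ant0:(0,3)->S->(1,3) | ant1:(0,1)->E->(0,2)
  grid max=1 at (0,2)

(1,3) (0,2)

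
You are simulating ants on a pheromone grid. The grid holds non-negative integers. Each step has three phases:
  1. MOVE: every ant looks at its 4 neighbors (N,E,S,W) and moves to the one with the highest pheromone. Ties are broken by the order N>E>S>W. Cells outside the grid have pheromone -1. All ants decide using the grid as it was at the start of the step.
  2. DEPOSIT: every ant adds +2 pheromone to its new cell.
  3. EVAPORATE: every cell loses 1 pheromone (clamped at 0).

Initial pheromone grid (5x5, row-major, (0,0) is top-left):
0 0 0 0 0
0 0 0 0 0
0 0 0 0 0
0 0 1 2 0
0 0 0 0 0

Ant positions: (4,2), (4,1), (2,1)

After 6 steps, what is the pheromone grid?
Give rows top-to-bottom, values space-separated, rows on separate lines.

After step 1: ants at (3,2),(3,1),(1,1)
  0 0 0 0 0
  0 1 0 0 0
  0 0 0 0 0
  0 1 2 1 0
  0 0 0 0 0
After step 2: ants at (3,3),(3,2),(0,1)
  0 1 0 0 0
  0 0 0 0 0
  0 0 0 0 0
  0 0 3 2 0
  0 0 0 0 0
After step 3: ants at (3,2),(3,3),(0,2)
  0 0 1 0 0
  0 0 0 0 0
  0 0 0 0 0
  0 0 4 3 0
  0 0 0 0 0
After step 4: ants at (3,3),(3,2),(0,3)
  0 0 0 1 0
  0 0 0 0 0
  0 0 0 0 0
  0 0 5 4 0
  0 0 0 0 0
After step 5: ants at (3,2),(3,3),(0,4)
  0 0 0 0 1
  0 0 0 0 0
  0 0 0 0 0
  0 0 6 5 0
  0 0 0 0 0
After step 6: ants at (3,3),(3,2),(1,4)
  0 0 0 0 0
  0 0 0 0 1
  0 0 0 0 0
  0 0 7 6 0
  0 0 0 0 0

0 0 0 0 0
0 0 0 0 1
0 0 0 0 0
0 0 7 6 0
0 0 0 0 0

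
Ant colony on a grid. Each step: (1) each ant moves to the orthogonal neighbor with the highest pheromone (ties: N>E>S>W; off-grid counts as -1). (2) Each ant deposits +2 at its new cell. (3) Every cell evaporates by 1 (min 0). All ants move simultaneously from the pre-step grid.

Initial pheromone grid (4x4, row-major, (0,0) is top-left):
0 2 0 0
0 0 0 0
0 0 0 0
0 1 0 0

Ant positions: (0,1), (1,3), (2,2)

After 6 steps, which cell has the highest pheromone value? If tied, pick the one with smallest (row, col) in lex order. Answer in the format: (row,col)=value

Answer: (0,2)=12

Derivation:
Step 1: ant0:(0,1)->E->(0,2) | ant1:(1,3)->N->(0,3) | ant2:(2,2)->N->(1,2)
  grid max=1 at (0,1)
Step 2: ant0:(0,2)->E->(0,3) | ant1:(0,3)->W->(0,2) | ant2:(1,2)->N->(0,2)
  grid max=4 at (0,2)
Step 3: ant0:(0,3)->W->(0,2) | ant1:(0,2)->E->(0,3) | ant2:(0,2)->E->(0,3)
  grid max=5 at (0,2)
Step 4: ant0:(0,2)->E->(0,3) | ant1:(0,3)->W->(0,2) | ant2:(0,3)->W->(0,2)
  grid max=8 at (0,2)
Step 5: ant0:(0,3)->W->(0,2) | ant1:(0,2)->E->(0,3) | ant2:(0,2)->E->(0,3)
  grid max=9 at (0,2)
Step 6: ant0:(0,2)->E->(0,3) | ant1:(0,3)->W->(0,2) | ant2:(0,3)->W->(0,2)
  grid max=12 at (0,2)
Final grid:
  0 0 12 10
  0 0 0 0
  0 0 0 0
  0 0 0 0
Max pheromone 12 at (0,2)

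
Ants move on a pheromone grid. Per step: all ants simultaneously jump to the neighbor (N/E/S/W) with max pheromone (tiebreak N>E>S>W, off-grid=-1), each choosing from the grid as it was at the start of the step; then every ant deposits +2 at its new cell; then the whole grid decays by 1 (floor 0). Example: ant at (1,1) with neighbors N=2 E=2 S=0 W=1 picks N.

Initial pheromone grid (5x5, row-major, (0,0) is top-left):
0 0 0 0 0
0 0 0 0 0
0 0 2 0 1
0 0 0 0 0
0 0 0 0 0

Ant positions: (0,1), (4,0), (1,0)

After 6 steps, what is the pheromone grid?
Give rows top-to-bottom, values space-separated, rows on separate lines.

After step 1: ants at (0,2),(3,0),(0,0)
  1 0 1 0 0
  0 0 0 0 0
  0 0 1 0 0
  1 0 0 0 0
  0 0 0 0 0
After step 2: ants at (0,3),(2,0),(0,1)
  0 1 0 1 0
  0 0 0 0 0
  1 0 0 0 0
  0 0 0 0 0
  0 0 0 0 0
After step 3: ants at (0,4),(1,0),(0,2)
  0 0 1 0 1
  1 0 0 0 0
  0 0 0 0 0
  0 0 0 0 0
  0 0 0 0 0
After step 4: ants at (1,4),(0,0),(0,3)
  1 0 0 1 0
  0 0 0 0 1
  0 0 0 0 0
  0 0 0 0 0
  0 0 0 0 0
After step 5: ants at (0,4),(0,1),(0,4)
  0 1 0 0 3
  0 0 0 0 0
  0 0 0 0 0
  0 0 0 0 0
  0 0 0 0 0
After step 6: ants at (1,4),(0,2),(1,4)
  0 0 1 0 2
  0 0 0 0 3
  0 0 0 0 0
  0 0 0 0 0
  0 0 0 0 0

0 0 1 0 2
0 0 0 0 3
0 0 0 0 0
0 0 0 0 0
0 0 0 0 0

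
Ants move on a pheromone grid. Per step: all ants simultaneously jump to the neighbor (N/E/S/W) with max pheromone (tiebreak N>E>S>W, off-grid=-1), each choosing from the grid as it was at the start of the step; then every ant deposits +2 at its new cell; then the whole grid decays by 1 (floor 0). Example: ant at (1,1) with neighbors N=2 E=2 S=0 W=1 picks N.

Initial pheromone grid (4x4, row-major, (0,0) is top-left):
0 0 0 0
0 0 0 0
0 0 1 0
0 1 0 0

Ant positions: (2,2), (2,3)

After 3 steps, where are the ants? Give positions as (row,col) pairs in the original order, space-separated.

Step 1: ant0:(2,2)->N->(1,2) | ant1:(2,3)->W->(2,2)
  grid max=2 at (2,2)
Step 2: ant0:(1,2)->S->(2,2) | ant1:(2,2)->N->(1,2)
  grid max=3 at (2,2)
Step 3: ant0:(2,2)->N->(1,2) | ant1:(1,2)->S->(2,2)
  grid max=4 at (2,2)

(1,2) (2,2)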